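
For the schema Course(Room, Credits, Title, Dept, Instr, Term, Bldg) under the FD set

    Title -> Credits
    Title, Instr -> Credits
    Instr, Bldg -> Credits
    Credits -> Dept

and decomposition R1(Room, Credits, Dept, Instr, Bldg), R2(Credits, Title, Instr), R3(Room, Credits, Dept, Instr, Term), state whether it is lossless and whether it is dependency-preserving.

lossy but dependency-preserving

Lossless test (chase): Rows 1 and 2 agree on Credits; apply Credits→Dept and equate their Dept entries. No row becomes fully distinguished — the join is lossy.
Dependency preservation: every FD's attributes lie within a single fragment, so each can be enforced locally — preserved.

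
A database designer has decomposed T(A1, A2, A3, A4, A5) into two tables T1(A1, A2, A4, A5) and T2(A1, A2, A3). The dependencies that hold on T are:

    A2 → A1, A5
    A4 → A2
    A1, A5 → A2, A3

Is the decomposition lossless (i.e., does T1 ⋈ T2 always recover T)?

Yes

Common attributes: T1 ∩ T2 = {A1, A2}.
Closure of {A1, A2}: A2 → A1, A5 applies, adding A5; A1, A5 → A2, A3 applies, adding A3. So (A1, A2)⁺ = {A1, A2, A3, A5}.
This closure contains every attribute of T2, so T1 ∩ T2 → T2. The join is lossless.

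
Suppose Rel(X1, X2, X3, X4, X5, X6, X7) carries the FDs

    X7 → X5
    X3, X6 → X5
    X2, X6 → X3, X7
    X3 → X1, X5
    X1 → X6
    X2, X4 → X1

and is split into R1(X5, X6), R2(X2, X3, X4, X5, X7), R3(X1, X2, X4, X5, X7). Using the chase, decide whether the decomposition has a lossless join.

Chase test. Columns are X1, X2, X3, X4, X5, X6, X7; row i has aⱼ where attribute j ∈ Ri, else bᵢⱼ.
Initial tableau (one row per fragment):
  row 1: b11 b12 b13 b14 a5 a6 b17
  row 2: b21 a2 a3 a4 a5 b26 a7
  row 3: a1 a2 b33 a4 a5 b36 a7
Rows 2 and 3 agree on X2, X4; apply X2, X4→X1 and equate their X1 entries.
Rows 2 and 3 agree on X1; apply X1→X6 and equate their X6 entries.
Rows 2 and 3 agree on X2, X6; apply X2, X6→X3, X7 and equate their X3, X7 entries.
No row becomes fully distinguished — the join is lossy.

No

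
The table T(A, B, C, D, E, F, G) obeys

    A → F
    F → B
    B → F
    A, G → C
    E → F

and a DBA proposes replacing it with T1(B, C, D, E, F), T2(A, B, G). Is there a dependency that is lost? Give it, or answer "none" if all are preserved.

A, G → C

Check A, G → C: no single fragment contains all of {A, C, G}, and the restricted closure of {A, G} across the fragments never reaches {C}.
A → F is preserved.
F → B is preserved.
B → F is preserved.
E → F is preserved.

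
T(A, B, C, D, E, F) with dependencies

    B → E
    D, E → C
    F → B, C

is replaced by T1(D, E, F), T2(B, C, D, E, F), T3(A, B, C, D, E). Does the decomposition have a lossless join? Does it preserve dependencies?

lossy but dependency-preserving

Lossless test (chase): Rows 1 and 2 agree on D, E; apply D, E→C and equate their C entries. Rows 1 and 2 agree on F; apply F→B, C and equate their B, C entries. No row becomes fully distinguished — the join is lossy.
Dependency preservation: every FD's attributes lie within a single fragment, so each can be enforced locally — preserved.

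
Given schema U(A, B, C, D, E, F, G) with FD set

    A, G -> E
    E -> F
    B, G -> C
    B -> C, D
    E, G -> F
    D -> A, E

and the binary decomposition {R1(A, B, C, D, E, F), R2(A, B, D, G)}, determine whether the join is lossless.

Common attributes: R1 ∩ R2 = {A, B, D}.
Closure of {A, B, D}: B → C, D applies, adding C; D → A, E applies, adding E; E → F applies, adding F. So (A, B, D)⁺ = {A, B, C, D, E, F}.
This closure contains every attribute of R1, so R1 ∩ R2 → R1. The join is lossless.

Yes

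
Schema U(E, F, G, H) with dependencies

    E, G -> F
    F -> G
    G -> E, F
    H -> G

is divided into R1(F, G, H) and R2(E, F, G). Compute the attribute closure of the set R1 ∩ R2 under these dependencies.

E, F, G

R1 ∩ R2 = {F, G}.
G → E, F applies, adding E
Closure: {E, F, G}.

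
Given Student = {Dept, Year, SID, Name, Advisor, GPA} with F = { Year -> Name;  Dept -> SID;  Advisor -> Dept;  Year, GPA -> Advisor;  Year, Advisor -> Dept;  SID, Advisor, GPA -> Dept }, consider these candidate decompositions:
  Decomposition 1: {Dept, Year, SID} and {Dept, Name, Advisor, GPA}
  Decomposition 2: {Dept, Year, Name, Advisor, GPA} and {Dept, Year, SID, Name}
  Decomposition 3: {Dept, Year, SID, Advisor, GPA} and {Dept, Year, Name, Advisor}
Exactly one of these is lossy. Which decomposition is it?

Decomposition 1: common = {Dept}, closure = {Dept, SID} → lossy.
Decomposition 2: common = {Dept, Year, Name}, closure = {Dept, Year, SID, Name} → lossless.
Decomposition 3: common = {Dept, Year, Advisor}, closure = {Dept, Year, SID, Name, Advisor} → lossless.

Decomposition 1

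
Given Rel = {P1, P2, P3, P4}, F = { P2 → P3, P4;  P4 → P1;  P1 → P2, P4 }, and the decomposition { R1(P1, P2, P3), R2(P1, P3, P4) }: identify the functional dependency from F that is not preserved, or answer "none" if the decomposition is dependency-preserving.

P2 → P3, P4: restricted closure across fragments reaches P3, P4.
P4 → P1 lies within R2.
P1 → P2, P4: restricted closure across fragments reaches P2, P4.
Every dependency is enforceable on the fragments, so the decomposition is dependency-preserving.

none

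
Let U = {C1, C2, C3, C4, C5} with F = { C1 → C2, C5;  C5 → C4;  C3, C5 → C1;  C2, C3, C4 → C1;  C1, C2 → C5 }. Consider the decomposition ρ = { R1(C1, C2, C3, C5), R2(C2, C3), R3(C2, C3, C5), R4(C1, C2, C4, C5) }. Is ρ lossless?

Chase test. Columns are C1, C2, C3, C4, C5; row i has aⱼ where attribute j ∈ Ri, else bᵢⱼ.
Initial tableau (one row per fragment):
  row 1: a1 a2 a3 b14 a5
  row 2: b21 a2 a3 b24 b25
  row 3: b31 a2 a3 b34 a5
  row 4: a1 a2 b43 a4 a5
Rows 1 and 3 agree on C5; apply C5→C4 and equate their C4 entries.
Rows 1 and 4 agree on C5; apply C5→C4 and equate their C4 entries.
Rows 1 and 3 agree on C3, C5; apply C3, C5→C1 and equate their C1 entries.
Row 1 is now all distinguished symbols — the join is lossless.

Yes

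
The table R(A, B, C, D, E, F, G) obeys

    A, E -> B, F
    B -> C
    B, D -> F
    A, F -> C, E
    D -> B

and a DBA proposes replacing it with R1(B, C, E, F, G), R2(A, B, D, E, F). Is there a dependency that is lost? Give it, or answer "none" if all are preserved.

A, E → B, F lies within R2.
B → C lies within R1.
B, D → F lies within R2.
A, F → C, E: restricted closure across fragments reaches C, E.
D → B lies within R2.
Every dependency is enforceable on the fragments, so the decomposition is dependency-preserving.

none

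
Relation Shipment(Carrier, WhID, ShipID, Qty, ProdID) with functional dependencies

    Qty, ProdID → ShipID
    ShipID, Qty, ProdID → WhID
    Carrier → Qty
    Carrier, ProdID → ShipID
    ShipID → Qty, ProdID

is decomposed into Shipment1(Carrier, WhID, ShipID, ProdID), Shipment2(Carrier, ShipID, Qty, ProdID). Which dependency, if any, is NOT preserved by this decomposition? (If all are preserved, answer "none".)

none

Qty, ProdID → ShipID lies within Shipment2.
ShipID, Qty, ProdID → WhID: restricted closure across fragments reaches WhID.
Carrier → Qty lies within Shipment2.
Carrier, ProdID → ShipID lies within Shipment1.
ShipID → Qty, ProdID lies within Shipment2.
Every dependency is enforceable on the fragments, so the decomposition is dependency-preserving.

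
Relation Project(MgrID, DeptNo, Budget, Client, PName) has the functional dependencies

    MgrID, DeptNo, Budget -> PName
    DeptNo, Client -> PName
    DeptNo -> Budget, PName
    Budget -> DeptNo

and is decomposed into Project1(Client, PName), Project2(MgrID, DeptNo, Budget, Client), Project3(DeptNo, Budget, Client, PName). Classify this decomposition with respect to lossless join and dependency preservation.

lossless and dependency-preserving

Lossless test (chase): Rows 2 and 3 agree on DeptNo, Client; apply DeptNo, Client→PName and equate their PName entries. Row 2 is now all distinguished symbols — the join is lossless.
Dependency preservation: MgrID, DeptNo, Budget → PName is not contained in any single fragment, but the restricted closure of its left-hand side across the fragments still reaches the right-hand side; the remaining FDs each lie inside some fragment. All dependencies are preserved.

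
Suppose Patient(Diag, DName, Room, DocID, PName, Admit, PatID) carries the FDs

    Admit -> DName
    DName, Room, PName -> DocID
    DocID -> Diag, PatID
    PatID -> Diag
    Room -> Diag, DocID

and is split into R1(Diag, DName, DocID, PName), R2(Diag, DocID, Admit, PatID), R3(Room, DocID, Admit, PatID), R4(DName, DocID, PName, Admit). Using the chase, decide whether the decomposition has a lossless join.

Chase test. Columns are Diag, DName, Room, DocID, PName, Admit, PatID; row i has aⱼ where attribute j ∈ Ri, else bᵢⱼ.
Initial tableau (one row per fragment):
  row 1: a1 a2 b13 a4 a5 b16 b17
  row 2: a1 b22 b23 a4 b25 a6 a7
  row 3: b31 b32 a3 a4 b35 a6 a7
  row 4: b41 a2 b43 a4 a5 a6 b47
Rows 2 and 3 agree on Admit; apply Admit→DName and equate their DName entries.
Rows 2 and 4 agree on Admit; apply Admit→DName and equate their DName entries.
Rows 1 and 2 agree on DocID; apply DocID→Diag, PatID and equate their Diag, PatID entries.
Rows 1 and 3 agree on DocID; apply DocID→Diag, PatID and equate their Diag, PatID entries.
Rows 1 and 4 agree on DocID; apply DocID→Diag, PatID and equate their Diag, PatID entries.
No row becomes fully distinguished — the join is lossy.

No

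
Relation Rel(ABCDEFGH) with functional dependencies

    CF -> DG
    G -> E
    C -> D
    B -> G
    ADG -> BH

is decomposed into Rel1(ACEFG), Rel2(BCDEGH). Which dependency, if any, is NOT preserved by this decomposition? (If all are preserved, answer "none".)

ADG -> BH

Check ADG → BH: no single fragment contains all of {ABDGH}, and the restricted closure of {ADG} across the fragments never reaches {BH}.
CF → DG is preserved.
G → E is preserved.
C → D is preserved.
B → G is preserved.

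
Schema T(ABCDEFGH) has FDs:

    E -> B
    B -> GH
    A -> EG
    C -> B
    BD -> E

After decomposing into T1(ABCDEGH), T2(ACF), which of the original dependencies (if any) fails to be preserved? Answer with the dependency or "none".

E → B lies within T1.
B → GH lies within T1.
A → EG lies within T1.
C → B lies within T1.
BD → E lies within T1.
Every dependency is enforceable on the fragments, so the decomposition is dependency-preserving.

none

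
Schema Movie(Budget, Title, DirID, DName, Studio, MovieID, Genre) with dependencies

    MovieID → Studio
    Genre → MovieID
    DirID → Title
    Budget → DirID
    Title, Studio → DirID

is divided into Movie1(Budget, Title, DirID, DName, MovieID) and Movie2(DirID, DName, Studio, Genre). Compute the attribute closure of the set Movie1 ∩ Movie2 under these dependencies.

Movie1 ∩ Movie2 = {DirID, DName}.
DirID → Title applies, adding Title
Closure: {Title, DirID, DName}.

Title, DirID, DName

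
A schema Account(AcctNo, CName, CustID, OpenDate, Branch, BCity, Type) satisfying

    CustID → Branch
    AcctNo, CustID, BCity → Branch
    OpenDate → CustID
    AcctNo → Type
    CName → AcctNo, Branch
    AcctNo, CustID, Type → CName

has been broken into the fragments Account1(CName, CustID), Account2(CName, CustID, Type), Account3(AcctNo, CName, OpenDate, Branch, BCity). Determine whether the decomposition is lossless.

No

Chase test. Columns are AcctNo, CName, CustID, OpenDate, Branch, BCity, Type; row i has aⱼ where attribute j ∈ Accounti, else bᵢⱼ.
Initial tableau (one row per fragment):
  row 1: b11 a2 a3 b14 b15 b16 b17
  row 2: b21 a2 a3 b24 b25 b26 a7
  row 3: a1 a2 b33 a4 a5 a6 b37
Rows 1 and 2 agree on CustID; apply CustID→Branch and equate their Branch entries.
Rows 1 and 2 agree on CName; apply CName→AcctNo, Branch and equate their AcctNo, Branch entries.
Rows 1 and 3 agree on CName; apply CName→AcctNo, Branch and equate their AcctNo, Branch entries.
Rows 1 and 2 agree on AcctNo; apply AcctNo→Type and equate their Type entries.
Rows 1 and 3 agree on AcctNo; apply AcctNo→Type and equate their Type entries.
No row becomes fully distinguished — the join is lossy.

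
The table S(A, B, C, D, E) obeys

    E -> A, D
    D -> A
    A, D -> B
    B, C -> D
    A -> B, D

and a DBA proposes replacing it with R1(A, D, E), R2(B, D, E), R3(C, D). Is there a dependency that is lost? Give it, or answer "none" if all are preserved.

B, C -> D

Check B, C → D: no single fragment contains all of {B, C, D}, and the restricted closure of {B, C} across the fragments never reaches {D}.
E → A, D is preserved.
D → A is preserved.
A, D → B is preserved.
A → B, D is preserved.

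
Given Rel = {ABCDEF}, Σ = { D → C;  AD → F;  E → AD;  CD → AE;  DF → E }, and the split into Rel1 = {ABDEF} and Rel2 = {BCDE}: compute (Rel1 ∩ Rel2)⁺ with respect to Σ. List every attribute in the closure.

ABCDEF

Rel1 ∩ Rel2 = {BDE}.
D → C applies, adding C
E → AD applies, adding A
AD → F applies, adding F
Closure: {ABCDEF}.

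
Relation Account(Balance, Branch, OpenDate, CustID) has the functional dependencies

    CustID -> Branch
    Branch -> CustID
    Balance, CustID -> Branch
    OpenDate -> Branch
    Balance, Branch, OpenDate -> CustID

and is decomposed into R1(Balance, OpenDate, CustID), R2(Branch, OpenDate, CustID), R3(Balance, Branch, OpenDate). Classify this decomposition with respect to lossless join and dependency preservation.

Lossless test (chase): Rows 1 and 2 agree on CustID; apply CustID→Branch and equate their Branch entries. Rows 1 and 3 agree on Branch; apply Branch→CustID and equate their CustID entries. Row 1 is now all distinguished symbols — the join is lossless.
Dependency preservation: Balance, CustID → Branch; Balance, Branch, OpenDate → CustID are not contained in any single fragment, but the restricted closure of each left-hand side across the fragments still reaches the right-hand side; the remaining FDs each lie inside some fragment. All dependencies are preserved.

lossless and dependency-preserving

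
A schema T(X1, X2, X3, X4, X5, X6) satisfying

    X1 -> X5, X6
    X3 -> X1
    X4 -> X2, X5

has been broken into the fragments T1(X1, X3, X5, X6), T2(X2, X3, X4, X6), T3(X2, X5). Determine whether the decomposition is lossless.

Yes

Chase test. Columns are X1, X2, X3, X4, X5, X6; row i has aⱼ where attribute j ∈ Ti, else bᵢⱼ.
Initial tableau (one row per fragment):
  row 1: a1 b12 a3 b14 a5 a6
  row 2: b21 a2 a3 a4 b25 a6
  row 3: b31 a2 b33 b34 a5 b36
Rows 1 and 2 agree on X3; apply X3→X1 and equate their X1 entries.
Rows 1 and 2 agree on X1; apply X1→X5, X6 and equate their X5, X6 entries.
Row 2 is now all distinguished symbols — the join is lossless.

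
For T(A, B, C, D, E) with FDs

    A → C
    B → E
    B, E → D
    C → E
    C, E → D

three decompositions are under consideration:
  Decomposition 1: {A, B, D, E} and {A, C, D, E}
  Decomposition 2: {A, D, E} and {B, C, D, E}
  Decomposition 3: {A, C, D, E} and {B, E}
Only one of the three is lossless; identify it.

Decomposition 1: common = {A, D, E}, closure = {A, C, D, E} → lossless.
Decomposition 2: common = {D, E}, closure = {D, E} → lossy.
Decomposition 3: common = {E}, closure = {E} → lossy.

Decomposition 1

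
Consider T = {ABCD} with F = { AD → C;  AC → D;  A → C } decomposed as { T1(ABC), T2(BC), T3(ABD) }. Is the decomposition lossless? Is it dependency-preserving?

Lossless test (chase): Rows 1 and 3 agree on A; apply A→C and equate their C entries. Rows 1 and 3 agree on AC; apply AC→D and equate their D entries. Row 1 is now all distinguished symbols — the join is lossless.
Dependency preservation: AD → C; AC → D are not contained in any single fragment, but the restricted closure of each left-hand side across the fragments still reaches the right-hand side; the remaining FDs each lie inside some fragment. All dependencies are preserved.

lossless and dependency-preserving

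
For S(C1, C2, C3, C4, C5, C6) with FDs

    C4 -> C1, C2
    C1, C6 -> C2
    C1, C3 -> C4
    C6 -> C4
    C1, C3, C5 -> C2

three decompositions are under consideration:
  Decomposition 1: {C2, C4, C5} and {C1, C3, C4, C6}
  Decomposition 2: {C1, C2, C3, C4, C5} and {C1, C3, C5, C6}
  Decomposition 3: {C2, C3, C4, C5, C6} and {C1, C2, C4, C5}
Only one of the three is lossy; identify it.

Decomposition 1: common = {C4}, closure = {C1, C2, C4} → lossy.
Decomposition 2: common = {C1, C3, C5}, closure = {C1, C2, C3, C4, C5} → lossless.
Decomposition 3: common = {C2, C4, C5}, closure = {C1, C2, C4, C5} → lossless.

Decomposition 1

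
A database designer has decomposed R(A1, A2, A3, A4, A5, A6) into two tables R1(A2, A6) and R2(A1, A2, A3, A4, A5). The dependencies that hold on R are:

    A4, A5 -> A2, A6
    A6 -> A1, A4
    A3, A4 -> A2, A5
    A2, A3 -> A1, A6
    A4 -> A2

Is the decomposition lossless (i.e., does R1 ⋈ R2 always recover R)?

Common attributes: R1 ∩ R2 = {A2}.
No dependency enlarges {A2}, so (A2)⁺ = {A2}.
The closure contains neither all of R1 = {A2, A6} nor all of R2 = {A1, A2, A3, A4, A5}, so the common attributes are not a superkey of either fragment. The join is lossy.

No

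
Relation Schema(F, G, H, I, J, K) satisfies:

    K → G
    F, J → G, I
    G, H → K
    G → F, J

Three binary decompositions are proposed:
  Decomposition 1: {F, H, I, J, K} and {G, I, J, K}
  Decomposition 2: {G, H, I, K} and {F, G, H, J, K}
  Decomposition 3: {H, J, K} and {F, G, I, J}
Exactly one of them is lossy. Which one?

Decomposition 3

Decomposition 1: common = {I, J, K}, closure = {F, G, I, J, K} → lossless.
Decomposition 2: common = {G, H, K}, closure = {F, G, H, I, J, K} → lossless.
Decomposition 3: common = {J}, closure = {J} → lossy.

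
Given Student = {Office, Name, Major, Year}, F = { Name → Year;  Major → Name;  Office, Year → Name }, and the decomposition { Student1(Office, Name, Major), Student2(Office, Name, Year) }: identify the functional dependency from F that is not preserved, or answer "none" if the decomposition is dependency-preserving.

Name → Year lies within Student2.
Major → Name lies within Student1.
Office, Year → Name lies within Student2.
Every dependency is enforceable on the fragments, so the decomposition is dependency-preserving.

none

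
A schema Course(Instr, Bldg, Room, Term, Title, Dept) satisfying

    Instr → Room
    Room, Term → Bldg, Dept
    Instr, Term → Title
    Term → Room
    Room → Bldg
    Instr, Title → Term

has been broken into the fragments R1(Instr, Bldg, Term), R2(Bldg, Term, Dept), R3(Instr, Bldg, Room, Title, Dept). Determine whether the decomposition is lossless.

Chase test. Columns are Instr, Bldg, Room, Term, Title, Dept; row i has aⱼ where attribute j ∈ Ri, else bᵢⱼ.
Initial tableau (one row per fragment):
  row 1: a1 a2 b13 a4 b15 b16
  row 2: b21 a2 b23 a4 b25 a6
  row 3: a1 a2 a3 b34 a5 a6
Rows 1 and 3 agree on Instr; apply Instr→Room and equate their Room entries.
Rows 1 and 2 agree on Term; apply Term→Room and equate their Room entries.
Rows 1 and 2 agree on Room, Term; apply Room, Term→Bldg, Dept and equate their Bldg, Dept entries.
No row becomes fully distinguished — the join is lossy.

No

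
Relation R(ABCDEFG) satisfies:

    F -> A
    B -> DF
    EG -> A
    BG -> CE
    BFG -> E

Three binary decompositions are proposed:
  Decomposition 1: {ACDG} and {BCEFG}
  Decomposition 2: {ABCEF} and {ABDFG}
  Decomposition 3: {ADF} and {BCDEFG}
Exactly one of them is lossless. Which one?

Decomposition 1: common = {CG}, closure = {CG} → lossy.
Decomposition 2: common = {ABF}, closure = {ABDF} → lossy.
Decomposition 3: common = {DF}, closure = {ADF} → lossless.

Decomposition 3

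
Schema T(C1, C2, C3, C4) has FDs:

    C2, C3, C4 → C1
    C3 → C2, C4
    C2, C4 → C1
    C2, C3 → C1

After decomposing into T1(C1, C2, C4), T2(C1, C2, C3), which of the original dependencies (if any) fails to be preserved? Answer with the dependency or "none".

C3 → C2, C4

Check C3 → C2, C4: no single fragment contains all of {C2, C3, C4}, and the restricted closure of {C3} across the fragments never reaches {C2, C4}.
C2, C3, C4 → C1 is preserved.
C2, C4 → C1 is preserved.
C2, C3 → C1 is preserved.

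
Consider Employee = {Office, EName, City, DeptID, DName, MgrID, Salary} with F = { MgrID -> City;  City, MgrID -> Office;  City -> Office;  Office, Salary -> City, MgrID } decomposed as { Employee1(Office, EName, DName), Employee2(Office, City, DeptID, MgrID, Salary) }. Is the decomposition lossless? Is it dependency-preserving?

Lossless test: (Office)⁺ = {Office}, which is a superkey of neither fragment — lossy.
Dependency preservation: every FD's attributes lie within a single fragment, so each can be enforced locally — preserved.

lossy but dependency-preserving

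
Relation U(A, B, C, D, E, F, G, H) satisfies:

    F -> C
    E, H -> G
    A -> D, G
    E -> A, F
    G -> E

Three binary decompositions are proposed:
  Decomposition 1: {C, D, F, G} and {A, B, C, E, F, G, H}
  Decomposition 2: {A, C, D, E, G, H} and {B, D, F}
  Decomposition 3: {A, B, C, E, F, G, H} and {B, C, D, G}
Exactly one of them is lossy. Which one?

Decomposition 1: common = {C, F, G}, closure = {A, C, D, E, F, G} → lossless.
Decomposition 2: common = {D}, closure = {D} → lossy.
Decomposition 3: common = {B, C, G}, closure = {A, B, C, D, E, F, G} → lossless.

Decomposition 2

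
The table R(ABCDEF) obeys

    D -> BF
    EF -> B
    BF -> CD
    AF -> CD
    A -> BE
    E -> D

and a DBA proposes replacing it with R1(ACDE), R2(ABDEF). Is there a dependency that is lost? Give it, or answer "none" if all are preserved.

none

D → BF lies within R2.
EF → B lies within R2.
BF → CD: restricted closure across fragments reaches CD.
AF → CD: restricted closure across fragments reaches CD.
A → BE lies within R2.
E → D lies within R1.
Every dependency is enforceable on the fragments, so the decomposition is dependency-preserving.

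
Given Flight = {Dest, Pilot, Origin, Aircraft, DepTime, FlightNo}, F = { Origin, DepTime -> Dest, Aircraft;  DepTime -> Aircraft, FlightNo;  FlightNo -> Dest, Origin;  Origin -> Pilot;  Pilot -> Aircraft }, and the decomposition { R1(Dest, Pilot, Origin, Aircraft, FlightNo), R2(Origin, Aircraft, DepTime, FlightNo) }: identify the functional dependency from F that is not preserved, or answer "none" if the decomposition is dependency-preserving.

Origin, DepTime → Dest, Aircraft: restricted closure across fragments reaches Dest, Aircraft.
DepTime → Aircraft, FlightNo lies within R2.
FlightNo → Dest, Origin lies within R1.
Origin → Pilot lies within R1.
Pilot → Aircraft lies within R1.
Every dependency is enforceable on the fragments, so the decomposition is dependency-preserving.

none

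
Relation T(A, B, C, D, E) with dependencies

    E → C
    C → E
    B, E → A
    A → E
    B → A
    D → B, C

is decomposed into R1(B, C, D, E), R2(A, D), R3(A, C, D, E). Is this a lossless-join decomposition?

Yes

Chase test. Columns are A, B, C, D, E; row i has aⱼ where attribute j ∈ Ri, else bᵢⱼ.
Initial tableau (one row per fragment):
  row 1: b11 a2 a3 a4 a5
  row 2: a1 b22 b23 a4 b25
  row 3: a1 b32 a3 a4 a5
Rows 2 and 3 agree on A; apply A→E and equate their E entries.
Rows 1 and 2 agree on D; apply D→B, C and equate their B, C entries.
Rows 1 and 3 agree on D; apply D→B, C and equate their B, C entries.
Rows 1 and 2 agree on B, E; apply B, E→A and equate their A entries.
Row 1 is now all distinguished symbols — the join is lossless.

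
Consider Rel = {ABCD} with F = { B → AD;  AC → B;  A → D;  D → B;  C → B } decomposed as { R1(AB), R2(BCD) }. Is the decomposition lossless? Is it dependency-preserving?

Lossless test: (B)⁺ = {ABD}, which contains all of one fragment — lossless.
Dependency preservation: B → AD; AC → B; A → D are not contained in any single fragment, but the restricted closure of each left-hand side across the fragments still reaches the right-hand side; the remaining FDs each lie inside some fragment. All dependencies are preserved.

lossless and dependency-preserving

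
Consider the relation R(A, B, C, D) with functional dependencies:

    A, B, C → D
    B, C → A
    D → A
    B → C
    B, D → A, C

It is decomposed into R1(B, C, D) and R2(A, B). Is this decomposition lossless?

Yes

Common attributes: R1 ∩ R2 = {B}.
Closure of {B}: B → C applies, adding C; B, C → A applies, adding A; A, B, C → D applies, adding D. So (B)⁺ = {A, B, C, D}.
This closure contains every attribute of R1, so R1 ∩ R2 → R1. The join is lossless.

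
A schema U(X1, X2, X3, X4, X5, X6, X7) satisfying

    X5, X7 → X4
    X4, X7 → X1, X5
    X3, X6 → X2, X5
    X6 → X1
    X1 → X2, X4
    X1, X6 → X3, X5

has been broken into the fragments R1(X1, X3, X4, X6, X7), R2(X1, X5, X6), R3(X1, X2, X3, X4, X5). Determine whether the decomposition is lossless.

Chase test. Columns are X1, X2, X3, X4, X5, X6, X7; row i has aⱼ where attribute j ∈ Ri, else bᵢⱼ.
Initial tableau (one row per fragment):
  row 1: a1 b12 a3 a4 b15 a6 a7
  row 2: a1 b22 b23 b24 a5 a6 b27
  row 3: a1 a2 a3 a4 a5 b36 b37
Rows 1 and 2 agree on X1; apply X1→X2, X4 and equate their X2, X4 entries.
Rows 1 and 3 agree on X1; apply X1→X2, X4 and equate their X2, X4 entries.
Rows 1 and 2 agree on X1, X6; apply X1, X6→X3, X5 and equate their X3, X5 entries.
Row 1 is now all distinguished symbols — the join is lossless.

Yes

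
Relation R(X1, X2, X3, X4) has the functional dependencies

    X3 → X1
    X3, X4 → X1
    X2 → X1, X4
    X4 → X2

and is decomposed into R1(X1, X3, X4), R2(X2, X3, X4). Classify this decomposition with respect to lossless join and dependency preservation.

lossless and dependency-preserving

Lossless test: (X3, X4)⁺ = {X1, X2, X3, X4}, which contains all of one fragment — lossless.
Dependency preservation: X2 → X1, X4 is not contained in any single fragment, but the restricted closure of its left-hand side across the fragments still reaches the right-hand side; the remaining FDs each lie inside some fragment. All dependencies are preserved.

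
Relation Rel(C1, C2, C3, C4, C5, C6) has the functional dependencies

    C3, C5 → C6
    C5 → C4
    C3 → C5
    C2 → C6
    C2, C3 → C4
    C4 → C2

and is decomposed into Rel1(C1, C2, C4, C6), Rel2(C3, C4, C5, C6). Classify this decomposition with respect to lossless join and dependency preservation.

lossy but dependency-preserving

Lossless test: (C4, C6)⁺ = {C2, C4, C6}, which is a superkey of neither fragment — lossy.
Dependency preservation: C2, C3 → C4 is not contained in any single fragment, but the restricted closure of its left-hand side across the fragments still reaches the right-hand side; the remaining FDs each lie inside some fragment. All dependencies are preserved.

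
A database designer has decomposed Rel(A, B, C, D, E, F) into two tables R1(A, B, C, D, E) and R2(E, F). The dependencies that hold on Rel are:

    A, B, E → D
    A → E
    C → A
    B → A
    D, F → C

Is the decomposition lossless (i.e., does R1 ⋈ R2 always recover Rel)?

Common attributes: R1 ∩ R2 = {E}.
No dependency enlarges {E}, so (E)⁺ = {E}.
The closure contains neither all of R1 = {A, B, C, D, E} nor all of R2 = {E, F}, so the common attributes are not a superkey of either fragment. The join is lossy.

No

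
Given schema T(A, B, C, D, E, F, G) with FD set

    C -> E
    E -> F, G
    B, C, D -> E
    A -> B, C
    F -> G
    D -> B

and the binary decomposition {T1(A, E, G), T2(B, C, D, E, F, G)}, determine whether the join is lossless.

Common attributes: T1 ∩ T2 = {E, G}.
Closure of {E, G}: E → F, G applies, adding F. So (E, G)⁺ = {E, F, G}.
The closure contains neither all of T1 = {A, E, G} nor all of T2 = {B, C, D, E, F, G}, so the common attributes are not a superkey of either fragment. The join is lossy.

No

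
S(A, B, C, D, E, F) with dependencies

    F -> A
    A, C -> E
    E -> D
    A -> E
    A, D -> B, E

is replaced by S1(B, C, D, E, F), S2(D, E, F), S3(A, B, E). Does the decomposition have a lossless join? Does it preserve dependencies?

lossy and not dependency-preserving

Lossless test (chase): Rows 1 and 2 agree on F; apply F→A and equate their A entries. Rows 1 and 3 agree on E; apply E→D and equate their D entries. Rows 1 and 2 agree on A, D; apply A, D→B, E and equate their B, E entries. No row becomes fully distinguished — the join is lossy.
Dependency preservation: the restricted closure of {F} across the fragments never reaches {A}, so F → A cannot be enforced without a join — not preserved.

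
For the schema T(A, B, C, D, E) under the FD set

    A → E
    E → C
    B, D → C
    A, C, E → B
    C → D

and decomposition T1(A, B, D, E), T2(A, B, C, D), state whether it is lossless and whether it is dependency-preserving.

lossless but not dependency-preserving

Lossless test: (A, B, D)⁺ = {A, B, C, D, E}, which contains all of one fragment — lossless.
Dependency preservation: the restricted closure of {E} across the fragments never reaches {C}, so E → C cannot be enforced without a join — not preserved.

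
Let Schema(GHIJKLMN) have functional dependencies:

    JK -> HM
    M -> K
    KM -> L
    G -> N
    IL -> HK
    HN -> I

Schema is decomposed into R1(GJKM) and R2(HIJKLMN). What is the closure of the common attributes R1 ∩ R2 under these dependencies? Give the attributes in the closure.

R1 ∩ R2 = {JKM}.
JK → HM applies, adding H
KM → L applies, adding L
Closure: {HJKLM}.

HJKLM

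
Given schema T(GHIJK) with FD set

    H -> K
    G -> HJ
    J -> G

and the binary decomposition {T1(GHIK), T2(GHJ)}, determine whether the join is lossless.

Yes

Common attributes: T1 ∩ T2 = {GH}.
Closure of {GH}: H → K applies, adding K; G → HJ applies, adding J. So (GH)⁺ = {GHJK}.
This closure contains every attribute of T2, so T1 ∩ T2 → T2. The join is lossless.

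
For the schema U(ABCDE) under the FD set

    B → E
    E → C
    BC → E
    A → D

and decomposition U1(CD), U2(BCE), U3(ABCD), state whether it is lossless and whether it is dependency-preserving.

Lossless test (chase): Rows 2 and 3 agree on B; apply B→E and equate their E entries. Row 3 is now all distinguished symbols — the join is lossless.
Dependency preservation: every FD's attributes lie within a single fragment, so each can be enforced locally — preserved.

lossless and dependency-preserving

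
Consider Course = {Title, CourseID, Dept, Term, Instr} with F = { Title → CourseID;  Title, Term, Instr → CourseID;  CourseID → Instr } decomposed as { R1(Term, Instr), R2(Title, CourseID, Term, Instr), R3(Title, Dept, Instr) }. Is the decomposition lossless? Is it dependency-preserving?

lossy but dependency-preserving

Lossless test (chase): Rows 2 and 3 agree on Title; apply Title→CourseID and equate their CourseID entries. No row becomes fully distinguished — the join is lossy.
Dependency preservation: every FD's attributes lie within a single fragment, so each can be enforced locally — preserved.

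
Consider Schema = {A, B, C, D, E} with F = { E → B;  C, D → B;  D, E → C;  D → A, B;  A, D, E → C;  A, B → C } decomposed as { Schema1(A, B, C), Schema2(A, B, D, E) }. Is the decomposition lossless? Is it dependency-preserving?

Lossless test: (A, B)⁺ = {A, B, C}, which contains all of one fragment — lossless.
Dependency preservation: C, D → B; D, E → C; A, D, E → C are not contained in any single fragment, but the restricted closure of each left-hand side across the fragments still reaches the right-hand side; the remaining FDs each lie inside some fragment. All dependencies are preserved.

lossless and dependency-preserving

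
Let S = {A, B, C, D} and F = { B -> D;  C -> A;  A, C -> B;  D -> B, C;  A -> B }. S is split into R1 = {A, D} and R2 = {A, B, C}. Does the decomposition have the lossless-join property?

Yes

Common attributes: R1 ∩ R2 = {A}.
Closure of {A}: A → B applies, adding B; B → D applies, adding D; D → B, C applies, adding C. So (A)⁺ = {A, B, C, D}.
This closure contains every attribute of R1, so R1 ∩ R2 → R1. The join is lossless.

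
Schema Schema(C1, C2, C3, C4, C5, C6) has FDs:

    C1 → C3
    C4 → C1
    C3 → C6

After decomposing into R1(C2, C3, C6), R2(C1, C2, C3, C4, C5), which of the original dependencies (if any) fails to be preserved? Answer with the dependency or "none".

none

C1 → C3 lies within R2.
C4 → C1 lies within R2.
C3 → C6 lies within R1.
Every dependency is enforceable on the fragments, so the decomposition is dependency-preserving.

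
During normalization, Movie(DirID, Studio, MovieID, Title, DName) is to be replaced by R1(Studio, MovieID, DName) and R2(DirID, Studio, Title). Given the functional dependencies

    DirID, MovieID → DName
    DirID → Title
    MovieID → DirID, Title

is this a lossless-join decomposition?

No

Common attributes: R1 ∩ R2 = {Studio}.
No dependency enlarges {Studio}, so (Studio)⁺ = {Studio}.
The closure contains neither all of R1 = {Studio, MovieID, DName} nor all of R2 = {DirID, Studio, Title}, so the common attributes are not a superkey of either fragment. The join is lossy.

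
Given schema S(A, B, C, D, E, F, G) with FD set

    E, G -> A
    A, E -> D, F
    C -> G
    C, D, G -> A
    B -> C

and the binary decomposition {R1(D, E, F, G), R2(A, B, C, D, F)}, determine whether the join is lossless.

Common attributes: R1 ∩ R2 = {D, F}.
No dependency enlarges {D, F}, so (D, F)⁺ = {D, F}.
The closure contains neither all of R1 = {D, E, F, G} nor all of R2 = {A, B, C, D, F}, so the common attributes are not a superkey of either fragment. The join is lossy.

No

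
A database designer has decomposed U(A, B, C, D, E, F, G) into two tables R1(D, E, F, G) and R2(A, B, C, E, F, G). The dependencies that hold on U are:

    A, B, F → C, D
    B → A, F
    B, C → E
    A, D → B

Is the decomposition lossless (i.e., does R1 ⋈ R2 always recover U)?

Common attributes: R1 ∩ R2 = {E, F, G}.
No dependency enlarges {E, F, G}, so (E, F, G)⁺ = {E, F, G}.
The closure contains neither all of R1 = {D, E, F, G} nor all of R2 = {A, B, C, E, F, G}, so the common attributes are not a superkey of either fragment. The join is lossy.

No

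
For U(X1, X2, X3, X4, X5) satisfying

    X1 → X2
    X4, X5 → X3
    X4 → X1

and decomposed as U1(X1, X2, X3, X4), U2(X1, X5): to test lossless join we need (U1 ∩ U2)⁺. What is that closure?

X1, X2

U1 ∩ U2 = {X1}.
X1 → X2 applies, adding X2
Closure: {X1, X2}.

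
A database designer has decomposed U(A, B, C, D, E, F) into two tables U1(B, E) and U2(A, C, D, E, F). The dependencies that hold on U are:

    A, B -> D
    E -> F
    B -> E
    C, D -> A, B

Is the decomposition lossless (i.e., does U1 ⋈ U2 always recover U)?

No

Common attributes: U1 ∩ U2 = {E}.
Closure of {E}: E → F applies, adding F. So (E)⁺ = {E, F}.
The closure contains neither all of U1 = {B, E} nor all of U2 = {A, C, D, E, F}, so the common attributes are not a superkey of either fragment. The join is lossy.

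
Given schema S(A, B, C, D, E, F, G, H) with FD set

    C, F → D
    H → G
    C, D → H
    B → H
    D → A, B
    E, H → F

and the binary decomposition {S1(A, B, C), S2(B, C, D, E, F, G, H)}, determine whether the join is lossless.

Common attributes: S1 ∩ S2 = {B, C}.
Closure of {B, C}: B → H applies, adding H; H → G applies, adding G. So (B, C)⁺ = {B, C, G, H}.
The closure contains neither all of S1 = {A, B, C} nor all of S2 = {B, C, D, E, F, G, H}, so the common attributes are not a superkey of either fragment. The join is lossy.

No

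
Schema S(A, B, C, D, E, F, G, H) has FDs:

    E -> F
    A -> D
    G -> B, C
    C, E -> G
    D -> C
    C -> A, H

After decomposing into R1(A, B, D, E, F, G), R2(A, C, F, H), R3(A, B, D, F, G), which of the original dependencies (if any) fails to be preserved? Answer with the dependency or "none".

none

E → F lies within R1.
A → D lies within R1.
G → B, C: restricted closure across fragments reaches B, C.
C, E → G: restricted closure across fragments reaches G.
D → C: restricted closure across fragments reaches C.
C → A, H lies within R2.
Every dependency is enforceable on the fragments, so the decomposition is dependency-preserving.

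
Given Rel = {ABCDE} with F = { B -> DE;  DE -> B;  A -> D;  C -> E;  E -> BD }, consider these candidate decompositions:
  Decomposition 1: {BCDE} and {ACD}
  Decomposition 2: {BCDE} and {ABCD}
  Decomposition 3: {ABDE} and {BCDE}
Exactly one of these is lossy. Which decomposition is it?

Decomposition 3

Decomposition 1: common = {CD}, closure = {BCDE} → lossless.
Decomposition 2: common = {BCD}, closure = {BCDE} → lossless.
Decomposition 3: common = {BDE}, closure = {BDE} → lossy.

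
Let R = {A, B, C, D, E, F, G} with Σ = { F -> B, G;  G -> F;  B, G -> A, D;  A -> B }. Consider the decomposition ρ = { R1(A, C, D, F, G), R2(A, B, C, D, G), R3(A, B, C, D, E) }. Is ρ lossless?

Chase test. Columns are A, B, C, D, E, F, G; row i has aⱼ where attribute j ∈ Ri, else bᵢⱼ.
Initial tableau (one row per fragment):
  row 1: a1 b12 a3 a4 b15 a6 a7
  row 2: a1 a2 a3 a4 b25 b26 a7
  row 3: a1 a2 a3 a4 a5 b36 b37
Rows 1 and 2 agree on G; apply G→F and equate their F entries.
Rows 1 and 2 agree on A; apply A→B and equate their B entries.
No row becomes fully distinguished — the join is lossy.

No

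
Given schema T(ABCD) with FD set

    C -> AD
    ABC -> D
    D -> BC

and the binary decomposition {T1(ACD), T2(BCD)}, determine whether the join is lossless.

Yes

Common attributes: T1 ∩ T2 = {CD}.
Closure of {CD}: C → AD applies, adding A; D → BC applies, adding B. So (CD)⁺ = {ABCD}.
This closure contains every attribute of T1, so T1 ∩ T2 → T1. The join is lossless.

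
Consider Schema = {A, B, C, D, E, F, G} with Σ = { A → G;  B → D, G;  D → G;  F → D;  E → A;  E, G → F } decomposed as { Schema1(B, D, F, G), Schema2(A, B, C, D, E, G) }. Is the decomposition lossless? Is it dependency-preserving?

lossy and not dependency-preserving

Lossless test: (B, D, G)⁺ = {B, D, G}, which is a superkey of neither fragment — lossy.
Dependency preservation: the restricted closure of {E, G} across the fragments never reaches {F}, so E, G → F cannot be enforced without a join — not preserved.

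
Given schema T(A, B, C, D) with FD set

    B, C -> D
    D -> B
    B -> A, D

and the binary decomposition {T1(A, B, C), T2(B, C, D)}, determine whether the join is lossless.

Yes

Common attributes: T1 ∩ T2 = {B, C}.
Closure of {B, C}: B, C → D applies, adding D; B → A, D applies, adding A. So (B, C)⁺ = {A, B, C, D}.
This closure contains every attribute of T1, so T1 ∩ T2 → T1. The join is lossless.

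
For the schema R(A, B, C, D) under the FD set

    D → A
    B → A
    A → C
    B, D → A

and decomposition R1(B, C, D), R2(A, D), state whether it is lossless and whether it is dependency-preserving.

lossless but not dependency-preserving

Lossless test: (D)⁺ = {A, C, D}, which contains all of one fragment — lossless.
Dependency preservation: the restricted closure of {B} across the fragments never reaches {A}, so B → A cannot be enforced without a join — not preserved.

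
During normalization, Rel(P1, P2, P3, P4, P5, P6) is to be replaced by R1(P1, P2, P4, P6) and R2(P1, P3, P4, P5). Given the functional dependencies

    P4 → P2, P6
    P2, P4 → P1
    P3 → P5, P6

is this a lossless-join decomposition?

Yes

Common attributes: R1 ∩ R2 = {P1, P4}.
Closure of {P1, P4}: P4 → P2, P6 applies, adding P2, P6. So (P1, P4)⁺ = {P1, P2, P4, P6}.
This closure contains every attribute of R1, so R1 ∩ R2 → R1. The join is lossless.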